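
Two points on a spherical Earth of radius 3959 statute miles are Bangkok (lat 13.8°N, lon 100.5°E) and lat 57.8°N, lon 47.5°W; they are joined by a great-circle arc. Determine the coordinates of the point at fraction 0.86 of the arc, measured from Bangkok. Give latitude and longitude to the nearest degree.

≈ lat 69°N, lon 26°W

Write both endpoints as unit vectors p₁, p₂ with components (cos φ cos λ, cos φ sin λ, sin φ).
The central angle between the endpoints is δ = arccos(p₁·p₂) ≈ 1.810 rad (103.7°).
Interpolate at f = 0.86 with slerp weights a = sin((1−f)δ)/sin δ ≈ 0.258, b = sin(fδ)/sin δ ≈ 1.029.
p = a·p₁ + b·p₂ ≈ (0.325, -0.158, 0.932); φ = arcsin(p_z) ≈ 68.82°, λ = atan2(p_y, p_x) ≈ -25.93°.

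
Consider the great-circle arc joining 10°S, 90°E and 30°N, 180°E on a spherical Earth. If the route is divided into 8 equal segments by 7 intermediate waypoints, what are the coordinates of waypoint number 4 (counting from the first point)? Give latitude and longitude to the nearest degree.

≈ 14°N, 131°E

Write both endpoints as unit vectors p₁, p₂ with components (cos φ cos λ, cos φ sin λ, sin φ).
The central angle between the endpoints is δ = arccos(p₁·p₂) ≈ 1.658 rad (95.0°).
Interpolate at f = 4/8 with slerp weights a = sin((1−f)δ)/sin δ ≈ 0.740, b = sin(fδ)/sin δ ≈ 0.740.
p = a·p₁ + b·p₂ ≈ (-0.641, 0.729, 0.241); φ = arcsin(p_z) ≈ 13.97°, λ = atan2(p_y, p_x) ≈ 131.33°.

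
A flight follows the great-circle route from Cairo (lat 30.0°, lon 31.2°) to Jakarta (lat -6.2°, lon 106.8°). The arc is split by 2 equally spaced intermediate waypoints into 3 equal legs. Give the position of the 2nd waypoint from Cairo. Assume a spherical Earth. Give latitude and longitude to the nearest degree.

≈ lat 8°, lon 84°

Convert each endpoint to a unit vector on the sphere (x = cos φ cos λ, y = cos φ sin λ, z = sin φ).
The central angle between the endpoints is δ = arccos(p₁·p₂) ≈ 1.410 rad (80.8°).
Interpolate at f = 2/3 with slerp weights a = sin((1−f)δ)/sin δ ≈ 0.459, b = sin(fδ)/sin δ ≈ 0.818.
p = a·p₁ + b·p₂ ≈ (0.105, 0.984, 0.141); φ = arcsin(p_z) ≈ 8.11°, λ = atan2(p_y, p_x) ≈ 83.92°.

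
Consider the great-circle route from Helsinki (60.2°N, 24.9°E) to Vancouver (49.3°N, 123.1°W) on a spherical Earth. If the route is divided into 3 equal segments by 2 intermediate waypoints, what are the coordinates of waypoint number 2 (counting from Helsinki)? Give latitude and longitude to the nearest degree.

≈ 70°N, 105°W

The haversine formula gives a central angle δ ≈ 1.178 rad (67.5°) between the endpoints.
Interpolate at f = 2/3 with slerp weights a = sin((1−f)δ)/sin δ ≈ 0.414, b = sin(fδ)/sin δ ≈ 0.765.
p = a·p₁ + b·p₂ ≈ (-0.086, -0.331, 0.940); φ = arcsin(p_z) ≈ 69.98°, λ = atan2(p_y, p_x) ≈ -104.52°.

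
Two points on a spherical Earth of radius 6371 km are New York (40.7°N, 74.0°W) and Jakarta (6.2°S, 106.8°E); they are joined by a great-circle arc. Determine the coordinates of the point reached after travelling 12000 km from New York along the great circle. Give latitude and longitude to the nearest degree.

≈ (31°N, 108°E)

Write both endpoints as unit vectors p₁, p₂ with components (cos φ cos λ, cos φ sin λ, sin φ).
The central angle between the endpoints is δ = arccos(p₁·p₂) ≈ 2.539 rad (145.5°). The total great-circle distance is δ·R ≈ 2.539 × 6371 ≈ 16178 km, so the target fraction is f = 12000/16178 ≈ 0.742.
Interpolate at f ≈ 0.742 with slerp weights a = sin((1−f)δ)/sin δ ≈ 1.076, b = sin(fδ)/sin δ ≈ 1.680.
p = a·p₁ + b·p₂ ≈ (-0.258, 0.814, 0.521); φ = arcsin(p_z) ≈ 31.37°, λ = atan2(p_y, p_x) ≈ 107.56°.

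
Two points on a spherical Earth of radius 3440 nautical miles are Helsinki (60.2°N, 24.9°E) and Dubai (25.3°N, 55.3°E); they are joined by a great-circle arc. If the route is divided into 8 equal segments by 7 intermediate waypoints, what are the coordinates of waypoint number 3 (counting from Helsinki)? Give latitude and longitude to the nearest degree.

≈ (48°N, 41°E)

The haversine formula gives a central angle δ ≈ 0.710 rad (40.7°) between the endpoints.
Interpolate at f = 3/8 with slerp weights a = sin((1−f)δ)/sin δ ≈ 0.659, b = sin(fδ)/sin δ ≈ 0.404.
p = a·p₁ + b·p₂ ≈ (0.505, 0.438, 0.744); φ = arcsin(p_z) ≈ 48.08°, λ = atan2(p_y, p_x) ≈ 40.95°.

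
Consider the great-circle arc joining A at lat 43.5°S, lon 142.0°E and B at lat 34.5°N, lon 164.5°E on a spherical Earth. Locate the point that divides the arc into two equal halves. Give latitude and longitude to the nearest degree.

≈ lat 5°S, lon 154°E

Convert each endpoint to a unit vector on the sphere (x = cos φ cos λ, y = cos φ sin λ, z = sin φ).
The central angle between the endpoints is δ = arccos(p₁·p₂) ≈ 1.408 rad (80.7°).
Interpolate at f = 1/2 with slerp weights a = sin((1−f)δ)/sin δ ≈ 0.656, b = sin(fδ)/sin δ ≈ 0.656.
p = a·p₁ + b·p₂ ≈ (-0.896, 0.437, -0.080); φ = arcsin(p_z) ≈ -4.59°, λ = atan2(p_y, p_x) ≈ 153.98°.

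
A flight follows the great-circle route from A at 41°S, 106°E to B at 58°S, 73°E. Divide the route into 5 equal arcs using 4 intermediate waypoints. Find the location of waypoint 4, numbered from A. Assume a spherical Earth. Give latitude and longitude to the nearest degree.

≈ 55°S, 82°E

Write both endpoints as unit vectors p₁, p₂ with components (cos φ cos λ, cos φ sin λ, sin φ).
The central angle between the endpoints is δ = arccos(p₁·p₂) ≈ 0.470 rad (26.9°).
Interpolate at f = 4/5 with slerp weights a = sin((1−f)δ)/sin δ ≈ 0.207, b = sin(fδ)/sin δ ≈ 0.811.
p = a·p₁ + b·p₂ ≈ (0.083, 0.561, -0.824); φ = arcsin(p_z) ≈ -55.44°, λ = atan2(p_y, p_x) ≈ 81.64°.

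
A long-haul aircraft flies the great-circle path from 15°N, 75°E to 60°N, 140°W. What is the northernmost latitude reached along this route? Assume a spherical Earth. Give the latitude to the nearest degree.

The great circle lies in the plane with unit normal n̂ = (p₁ × p₂)/|p₁ × p₂|.
Here n̂_z ≈ +0.281; the vertex latitude is φ_max = arccos|n̂_z| ≈ 73.7°.
Check via Clairaut: cos φ_max = |cos φ₁| · sin C = cos(15.0°)·sin(16.9°) ≈ 0.281, again giving ≈ 73.7°.

≈ 74°N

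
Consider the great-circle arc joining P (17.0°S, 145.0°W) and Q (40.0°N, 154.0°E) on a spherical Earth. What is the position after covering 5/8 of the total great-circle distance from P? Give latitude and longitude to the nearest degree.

The haversine formula gives a central angle δ ≈ 1.403 rad (80.4°) between the endpoints.
Interpolate at f = 5/8 with slerp weights a = sin((1−f)δ)/sin δ ≈ 0.509, b = sin(fδ)/sin δ ≈ 0.780.
p = a·p₁ + b·p₂ ≈ (-0.936, -0.018, 0.352); φ = arcsin(p_z) ≈ 20.62°, λ = atan2(p_y, p_x) ≈ -178.93°.

≈ (21°N, 179°W)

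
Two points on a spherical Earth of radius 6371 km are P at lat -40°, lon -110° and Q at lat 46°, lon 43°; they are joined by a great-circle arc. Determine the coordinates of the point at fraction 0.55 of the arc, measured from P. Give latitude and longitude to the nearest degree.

≈ lat 18°, lon -39°

Write both endpoints as unit vectors p₁, p₂ with components (cos φ cos λ, cos φ sin λ, sin φ).
The central angle between the endpoints is δ = arccos(p₁·p₂) ≈ 2.783 rad (159.5°).
Interpolate at f = 0.55 with slerp weights a = sin((1−f)δ)/sin δ ≈ 2.709, b = sin(fδ)/sin δ ≈ 2.850.
p = a·p₁ + b·p₂ ≈ (0.738, -0.600, 0.309); φ = arcsin(p_z) ≈ 17.99°, λ = atan2(p_y, p_x) ≈ -39.10°.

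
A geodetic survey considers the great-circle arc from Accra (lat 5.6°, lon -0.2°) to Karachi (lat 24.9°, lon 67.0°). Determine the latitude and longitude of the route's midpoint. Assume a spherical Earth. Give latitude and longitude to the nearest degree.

Write both endpoints as unit vectors p₁, p₂ with components (cos φ cos λ, cos φ sin λ, sin φ).
The central angle between the endpoints is δ = arccos(p₁·p₂) ≈ 1.169 rad (67.0°).
Interpolate at f = 1/2 with slerp weights a = sin((1−f)δ)/sin δ ≈ 0.600, b = sin(fδ)/sin δ ≈ 0.600.
p = a·p₁ + b·p₂ ≈ (0.809, 0.499, 0.311); φ = arcsin(p_z) ≈ 18.12°, λ = atan2(p_y, p_x) ≈ 31.64°.

≈ lat 18°, lon 32°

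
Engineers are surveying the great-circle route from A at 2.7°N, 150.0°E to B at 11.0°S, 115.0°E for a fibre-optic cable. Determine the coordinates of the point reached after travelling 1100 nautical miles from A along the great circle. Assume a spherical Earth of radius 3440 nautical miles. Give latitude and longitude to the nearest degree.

Convert each endpoint to a unit vector on the sphere (x = cos φ cos λ, y = cos φ sin λ, z = sin φ).
The central angle between the endpoints is δ = arccos(p₁·p₂) ≈ 0.653 rad (37.4°). The total great-circle distance is δ·R ≈ 0.653 × 3440 ≈ 2247 nmi, so the target fraction is f = 1100/2247 ≈ 0.490.
Interpolate at f ≈ 0.490 with slerp weights a = sin((1−f)δ)/sin δ ≈ 0.538, b = sin(fδ)/sin δ ≈ 0.517.
p = a·p₁ + b·p₂ ≈ (-0.680, 0.729, -0.073); φ = arcsin(p_z) ≈ -4.21°, λ = atan2(p_y, p_x) ≈ 133.02°.

≈ 4°S, 133°E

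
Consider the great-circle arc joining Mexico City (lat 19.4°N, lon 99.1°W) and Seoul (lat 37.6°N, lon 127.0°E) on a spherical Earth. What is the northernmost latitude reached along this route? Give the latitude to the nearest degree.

The great circle lies in the plane with unit normal n̂ = (p₁ × p₂)/|p₁ × p₂|.
Here n̂_z ≈ -0.567; the vertex latitude is φ_max = arccos|n̂_z| ≈ 55.4°.
Check via Clairaut: cos φ_max = |cos φ₁| · sin C = cos(19.4°)·sin(37.0°) ≈ 0.567, again giving ≈ 55.4°.

≈ 55°N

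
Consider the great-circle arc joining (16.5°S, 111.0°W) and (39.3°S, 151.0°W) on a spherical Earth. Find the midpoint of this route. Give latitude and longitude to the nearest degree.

≈ (29°S, 129°W)

The haversine formula gives a central angle δ ≈ 0.725 rad (41.6°) between the endpoints.
Interpolate at f = 1/2 with slerp weights a = sin((1−f)δ)/sin δ ≈ 0.535, b = sin(fδ)/sin δ ≈ 0.535.
p = a·p₁ + b·p₂ ≈ (-0.546, -0.679, -0.491); φ = arcsin(p_z) ≈ -29.38°, λ = atan2(p_y, p_x) ≈ -128.77°.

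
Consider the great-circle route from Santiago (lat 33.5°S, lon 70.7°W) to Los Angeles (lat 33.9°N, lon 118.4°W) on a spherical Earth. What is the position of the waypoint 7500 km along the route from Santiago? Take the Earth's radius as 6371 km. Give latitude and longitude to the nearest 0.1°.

Write both endpoints as unit vectors p₁, p₂ with components (cos φ cos λ, cos φ sin λ, sin φ).
The central angle between the endpoints is δ = arccos(p₁·p₂) ≈ 1.412 rad (80.9°). The total great-circle distance is δ·R ≈ 1.412 × 6371 ≈ 8997 km, so the target fraction is f = 7500/8997 ≈ 0.834.
Interpolate at f ≈ 0.834 with slerp weights a = sin((1−f)δ)/sin δ ≈ 0.236, b = sin(fδ)/sin δ ≈ 0.935.
p = a·p₁ + b·p₂ ≈ (-0.304, -0.868, 0.392); φ = arcsin(p_z) ≈ 23.05°, λ = atan2(p_y, p_x) ≈ -109.31°.

≈ lat 23.0°N, lon 109.3°W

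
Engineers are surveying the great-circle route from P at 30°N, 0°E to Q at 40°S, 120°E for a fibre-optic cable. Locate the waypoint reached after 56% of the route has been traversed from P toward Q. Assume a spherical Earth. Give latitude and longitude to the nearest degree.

The haversine formula gives a central angle δ ≈ 2.282 rad (130.8°) between the endpoints.
Interpolate at f = 0.56 with slerp weights a = sin((1−f)δ)/sin δ ≈ 1.114, b = sin(fδ)/sin δ ≈ 1.264.
p = a·p₁ + b·p₂ ≈ (0.481, 0.839, -0.256); φ = arcsin(p_z) ≈ -14.81°, λ = atan2(p_y, p_x) ≈ 60.19°.

≈ 15°S, 60°E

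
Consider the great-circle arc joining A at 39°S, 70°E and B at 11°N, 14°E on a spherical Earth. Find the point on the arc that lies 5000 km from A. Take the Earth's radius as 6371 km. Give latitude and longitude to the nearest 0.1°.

The haversine formula gives a central angle δ ≈ 1.259 rad (72.2°) between the endpoints. The total great-circle distance is δ·R ≈ 1.259 × 6371 ≈ 8023 km, so the target fraction is f = 5000/8023 ≈ 0.623.
Interpolate at f ≈ 0.623 with slerp weights a = sin((1−f)δ)/sin δ ≈ 0.480, b = sin(fδ)/sin δ ≈ 0.742.
p = a·p₁ + b·p₂ ≈ (0.835, 0.527, -0.160); φ = arcsin(p_z) ≈ -9.23°, λ = atan2(p_y, p_x) ≈ 32.26°.

≈ 9.2°S, 32.3°E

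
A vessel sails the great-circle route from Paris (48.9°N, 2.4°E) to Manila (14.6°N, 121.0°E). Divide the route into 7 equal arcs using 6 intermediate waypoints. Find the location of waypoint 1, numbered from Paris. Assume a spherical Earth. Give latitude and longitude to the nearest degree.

≈ 54°N, 23°E

From cos δ = sin φ₁ sin φ₂ + cos φ₁ cos φ₂ cos Δλ, the central angle is δ ≈ 1.686 rad (96.6°).
Interpolate at f = 1/7 with slerp weights a = sin((1−f)δ)/sin δ ≈ 0.999, b = sin(fδ)/sin δ ≈ 0.240.
p = a·p₁ + b·p₂ ≈ (0.536, 0.227, 0.813); φ = arcsin(p_z) ≈ 54.40°, λ = atan2(p_y, p_x) ≈ 22.91°.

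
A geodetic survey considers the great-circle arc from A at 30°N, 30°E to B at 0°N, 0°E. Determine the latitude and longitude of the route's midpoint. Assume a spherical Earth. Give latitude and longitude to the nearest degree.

Convert each endpoint to a unit vector on the sphere (x = cos φ cos λ, y = cos φ sin λ, z = sin φ).
The central angle between the endpoints is δ = arccos(p₁·p₂) ≈ 0.723 rad (41.4°).
Interpolate at f = 1/2 with slerp weights a = sin((1−f)δ)/sin δ ≈ 0.535, b = sin(fδ)/sin δ ≈ 0.535.
p = a·p₁ + b·p₂ ≈ (0.935, 0.231, 0.267); φ = arcsin(p_z) ≈ 15.50°, λ = atan2(p_y, p_x) ≈ 13.90°.

≈ 16°N, 14°E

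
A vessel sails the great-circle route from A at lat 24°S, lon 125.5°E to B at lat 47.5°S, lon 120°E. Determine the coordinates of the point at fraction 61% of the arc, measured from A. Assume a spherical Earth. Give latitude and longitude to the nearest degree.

Write both endpoints as unit vectors p₁, p₂ with components (cos φ cos λ, cos φ sin λ, sin φ).
The central angle between the endpoints is δ = arccos(p₁·p₂) ≈ 0.417 rad (23.9°).
Interpolate at f = 0.61 with slerp weights a = sin((1−f)δ)/sin δ ≈ 0.400, b = sin(fδ)/sin δ ≈ 0.621.
p = a·p₁ + b·p₂ ≈ (-0.422, 0.661, -0.621); φ = arcsin(p_z) ≈ -38.37°, λ = atan2(p_y, p_x) ≈ 122.56°.

≈ lat 38°S, lon 123°E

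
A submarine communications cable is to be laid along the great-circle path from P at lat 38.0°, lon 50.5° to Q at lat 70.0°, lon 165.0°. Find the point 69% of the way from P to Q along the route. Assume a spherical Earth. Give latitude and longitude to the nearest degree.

Write both endpoints as unit vectors p₁, p₂ with components (cos φ cos λ, cos φ sin λ, sin φ).
The central angle between the endpoints is δ = arccos(p₁·p₂) ≈ 1.085 rad (62.2°).
Interpolate at f = 0.69 with slerp weights a = sin((1−f)δ)/sin δ ≈ 0.373, b = sin(fδ)/sin δ ≈ 0.770.
p = a·p₁ + b·p₂ ≈ (-0.067, 0.295, 0.953); φ = arcsin(p_z) ≈ 72.38°, λ = atan2(p_y, p_x) ≈ 102.83°.

≈ lat 72°, lon 103°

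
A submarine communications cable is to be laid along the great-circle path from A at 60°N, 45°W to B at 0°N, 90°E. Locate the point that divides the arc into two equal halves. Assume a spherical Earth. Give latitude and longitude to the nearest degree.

Convert each endpoint to a unit vector on the sphere (x = cos φ cos λ, y = cos φ sin λ, z = sin φ).
The central angle between the endpoints is δ = arccos(p₁·p₂) ≈ 1.932 rad (110.7°).
Interpolate at f = 1/2 with slerp weights a = sin((1−f)δ)/sin δ ≈ 0.879, b = sin(fδ)/sin δ ≈ 0.879.
p = a·p₁ + b·p₂ ≈ (0.311, 0.569, 0.762); φ = arcsin(p_z) ≈ 49.61°, λ = atan2(p_y, p_x) ≈ 61.32°.

≈ 50°N, 61°E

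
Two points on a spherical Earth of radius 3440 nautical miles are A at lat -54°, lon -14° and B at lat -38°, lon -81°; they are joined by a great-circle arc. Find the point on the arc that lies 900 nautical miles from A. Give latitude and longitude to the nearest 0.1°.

From cos δ = sin φ₁ sin φ₂ + cos φ₁ cos φ₂ cos Δλ, the central angle is δ ≈ 0.824 rad (47.2°). The total great-circle distance is δ·R ≈ 0.824 × 3440 ≈ 2836 nmi, so the target fraction is f = 900/2836 ≈ 0.317.
Interpolate at f ≈ 0.317 with slerp weights a = sin((1−f)δ)/sin δ ≈ 0.727, b = sin(fδ)/sin δ ≈ 0.352.
p = a·p₁ + b·p₂ ≈ (0.458, -0.378, -0.805); φ = arcsin(p_z) ≈ -53.60°, λ = atan2(p_y, p_x) ≈ -39.51°.

≈ lat -53.6°, lon -39.5°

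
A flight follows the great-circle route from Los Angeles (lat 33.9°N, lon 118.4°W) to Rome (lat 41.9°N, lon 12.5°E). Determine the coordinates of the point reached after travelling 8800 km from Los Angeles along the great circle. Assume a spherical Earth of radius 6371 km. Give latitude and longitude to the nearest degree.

The haversine formula gives a central angle δ ≈ 1.603 rad (91.8°) between the endpoints. The total great-circle distance is δ·R ≈ 1.603 × 6371 ≈ 10212 km, so the target fraction is f = 8800/10212 ≈ 0.862.
Interpolate at f ≈ 0.862 with slerp weights a = sin((1−f)δ)/sin δ ≈ 0.220, b = sin(fδ)/sin δ ≈ 0.983.
p = a·p₁ + b·p₂ ≈ (0.627, -0.002, 0.779); φ = arcsin(p_z) ≈ 51.15°, λ = atan2(p_y, p_x) ≈ -0.20°.

≈ lat 51°N, lon 0°E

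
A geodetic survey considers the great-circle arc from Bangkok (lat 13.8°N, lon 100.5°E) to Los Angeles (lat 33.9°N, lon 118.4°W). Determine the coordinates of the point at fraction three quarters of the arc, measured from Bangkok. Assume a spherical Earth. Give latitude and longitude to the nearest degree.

≈ lat 51°N, lon 152°W

The haversine formula gives a central angle δ ≈ 2.088 rad (119.6°) between the endpoints.
Interpolate at f = 3/4 with slerp weights a = sin((1−f)δ)/sin δ ≈ 0.574, b = sin(fδ)/sin δ ≈ 1.150.
p = a·p₁ + b·p₂ ≈ (-0.556, -0.292, 0.778); φ = arcsin(p_z) ≈ 51.11°, λ = atan2(p_y, p_x) ≈ -152.26°.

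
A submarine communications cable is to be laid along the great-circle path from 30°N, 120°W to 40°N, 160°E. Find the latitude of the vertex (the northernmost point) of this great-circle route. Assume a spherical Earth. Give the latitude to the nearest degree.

The great circle lies in the plane with unit normal n̂ = (p₁ × p₂)/|p₁ × p₂|.
Here n̂_z ≈ -0.726; the vertex latitude is φ_max = arccos|n̂_z| ≈ 43.4°.
Check via Clairaut: cos φ_max = |cos φ₁| · sin C = cos(30.0°)·sin(57.0°) ≈ 0.726, again giving ≈ 43.4°.

≈ 43°N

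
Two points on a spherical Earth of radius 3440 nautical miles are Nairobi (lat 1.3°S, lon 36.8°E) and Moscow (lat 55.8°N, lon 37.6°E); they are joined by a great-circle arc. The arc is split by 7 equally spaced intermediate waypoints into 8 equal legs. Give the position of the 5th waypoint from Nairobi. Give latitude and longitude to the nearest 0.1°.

Write both endpoints as unit vectors p₁, p₂ with components (cos φ cos λ, cos φ sin λ, sin φ).
The central angle between the endpoints is δ = arccos(p₁·p₂) ≈ 0.997 rad (57.1°).
Interpolate at f = 5/8 with slerp weights a = sin((1−f)δ)/sin δ ≈ 0.435, b = sin(fδ)/sin δ ≈ 0.695.
p = a·p₁ + b·p₂ ≈ (0.658, 0.499, 0.565); φ = arcsin(p_z) ≈ 34.39°, λ = atan2(p_y, p_x) ≈ 37.18°.

≈ lat 34.4°N, lon 37.2°E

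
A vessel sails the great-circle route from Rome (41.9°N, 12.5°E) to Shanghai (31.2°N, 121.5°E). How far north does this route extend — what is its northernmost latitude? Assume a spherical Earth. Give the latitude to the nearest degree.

≈ 53°N

The great circle lies in the plane with unit normal n̂ = (p₁ × p₂)/|p₁ × p₂|.
Here n̂_z ≈ +0.608; the vertex latitude is φ_max = arccos|n̂_z| ≈ 52.6°.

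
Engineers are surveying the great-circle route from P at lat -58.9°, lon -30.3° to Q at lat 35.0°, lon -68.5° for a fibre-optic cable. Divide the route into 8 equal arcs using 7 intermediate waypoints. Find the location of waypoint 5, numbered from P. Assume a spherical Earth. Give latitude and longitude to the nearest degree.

Write both endpoints as unit vectors p₁, p₂ with components (cos φ cos λ, cos φ sin λ, sin φ).
The central angle between the endpoints is δ = arccos(p₁·p₂) ≈ 1.730 rad (99.1°).
Interpolate at f = 5/8 with slerp weights a = sin((1−f)δ)/sin δ ≈ 0.612, b = sin(fδ)/sin δ ≈ 0.894.
p = a·p₁ + b·p₂ ≈ (0.541, -0.841, -0.011); φ = arcsin(p_z) ≈ -0.65°, λ = atan2(p_y, p_x) ≈ -57.23°.

≈ lat -1°, lon -57°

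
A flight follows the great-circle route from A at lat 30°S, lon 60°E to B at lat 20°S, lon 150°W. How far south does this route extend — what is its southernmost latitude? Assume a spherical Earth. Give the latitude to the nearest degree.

≈ 61°S

The great circle lies in the plane with unit normal n̂ = (p₁ × p₂)/|p₁ × p₂|.
Here n̂_z ≈ +0.481; the vertex latitude is φ_max = arccos|n̂_z| ≈ 61.2°.
Check via Clairaut: cos φ_max = |cos φ₁| · sin C = cos(30.0°)·sin(146.2°) ≈ 0.481, again giving ≈ 61.2°.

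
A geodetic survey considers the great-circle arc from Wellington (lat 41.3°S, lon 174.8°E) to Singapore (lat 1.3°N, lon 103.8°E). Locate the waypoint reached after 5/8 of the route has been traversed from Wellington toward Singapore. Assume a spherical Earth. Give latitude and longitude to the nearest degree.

The haversine formula gives a central angle δ ≈ 1.339 rad (76.7°) between the endpoints.
Interpolate at f = 5/8 with slerp weights a = sin((1−f)δ)/sin δ ≈ 0.495, b = sin(fδ)/sin δ ≈ 0.763.
p = a·p₁ + b·p₂ ≈ (-0.552, 0.774, -0.309); φ = arcsin(p_z) ≈ -18.00°, λ = atan2(p_y, p_x) ≈ 125.48°.

≈ lat 18°S, lon 125°E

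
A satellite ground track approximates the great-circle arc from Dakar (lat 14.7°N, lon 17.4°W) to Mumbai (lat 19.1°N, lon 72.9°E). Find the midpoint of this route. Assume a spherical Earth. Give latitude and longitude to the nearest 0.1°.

Convert each endpoint to a unit vector on the sphere (x = cos φ cos λ, y = cos φ sin λ, z = sin φ).
The central angle between the endpoints is δ = arccos(p₁·p₂) ≈ 1.492 rad (85.5°).
Interpolate at f = 1/2 with slerp weights a = sin((1−f)δ)/sin δ ≈ 0.681, b = sin(fδ)/sin δ ≈ 0.681.
p = a·p₁ + b·p₂ ≈ (0.818, 0.418, 0.396); φ = arcsin(p_z) ≈ 23.30°, λ = atan2(p_y, p_x) ≈ 27.08°.

≈ lat 23.3°N, lon 27.1°E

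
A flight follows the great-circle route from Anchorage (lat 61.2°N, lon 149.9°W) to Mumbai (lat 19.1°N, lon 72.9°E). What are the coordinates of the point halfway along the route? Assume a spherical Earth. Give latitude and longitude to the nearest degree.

≈ lat 61°N, lon 102°E

From cos δ = sin φ₁ sin φ₂ + cos φ₁ cos φ₂ cos Δλ, the central angle is δ ≈ 1.618 rad (92.7°).
Interpolate at f = 1/2 with slerp weights a = sin((1−f)δ)/sin δ ≈ 0.724, b = sin(fδ)/sin δ ≈ 0.724.
p = a·p₁ + b·p₂ ≈ (-0.101, 0.479, 0.872); φ = arcsin(p_z) ≈ 60.68°, λ = atan2(p_y, p_x) ≈ 101.86°.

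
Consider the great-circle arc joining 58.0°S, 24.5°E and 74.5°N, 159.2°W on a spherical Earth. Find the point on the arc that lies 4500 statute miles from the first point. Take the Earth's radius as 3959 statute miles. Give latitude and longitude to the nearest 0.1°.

Convert each endpoint to a unit vector on the sphere (x = cos φ cos λ, y = cos φ sin λ, z = sin φ).
The central angle between the endpoints is δ = arccos(p₁·p₂) ≈ 2.853 rad (163.4°). The total great-circle distance is δ·R ≈ 2.853 × 3959 ≈ 11293 mi, so the target fraction is f = 4500/11293 ≈ 0.398.
Interpolate at f ≈ 0.398 with slerp weights a = sin((1−f)δ)/sin δ ≈ 3.472, b = sin(fδ)/sin δ ≈ 3.183.
p = a·p₁ + b·p₂ ≈ (0.879, 0.461, 0.123); φ = arcsin(p_z) ≈ 7.07°, λ = atan2(p_y, p_x) ≈ 27.67°.

≈ 7.1°N, 27.7°E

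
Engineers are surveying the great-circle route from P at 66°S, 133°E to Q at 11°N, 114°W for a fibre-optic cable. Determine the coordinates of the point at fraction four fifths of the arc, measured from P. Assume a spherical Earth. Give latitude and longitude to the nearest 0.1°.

≈ 9.1°S, 122.6°W

Convert each endpoint to a unit vector on the sphere (x = cos φ cos λ, y = cos φ sin λ, z = sin φ).
The central angle between the endpoints is δ = arccos(p₁·p₂) ≈ 1.907 rad (109.3°).
Interpolate at f = 4/5 with slerp weights a = sin((1−f)δ)/sin δ ≈ 0.394, b = sin(fδ)/sin δ ≈ 1.058.
p = a·p₁ + b·p₂ ≈ (-0.532, -0.832, -0.158); φ = arcsin(p_z) ≈ -9.11°, λ = atan2(p_y, p_x) ≈ -122.60°.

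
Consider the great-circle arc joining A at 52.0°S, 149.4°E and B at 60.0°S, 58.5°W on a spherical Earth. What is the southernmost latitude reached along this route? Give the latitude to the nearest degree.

≈ 81°S

The great circle lies in the plane with unit normal n̂ = (p₁ × p₂)/|p₁ × p₂|.
Here n̂_z ≈ +0.158; the vertex latitude is φ_max = arccos|n̂_z| ≈ 80.9°.
Check via Clairaut: cos φ_max = |cos φ₁| · sin C = cos(52.0°)·sin(165.1°) ≈ 0.158, again giving ≈ 80.9°.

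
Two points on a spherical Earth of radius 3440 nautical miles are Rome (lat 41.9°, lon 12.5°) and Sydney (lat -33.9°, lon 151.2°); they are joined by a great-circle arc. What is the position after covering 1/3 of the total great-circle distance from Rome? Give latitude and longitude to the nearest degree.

≈ lat 26°, lon 70°

Convert each endpoint to a unit vector on the sphere (x = cos φ cos λ, y = cos φ sin λ, z = sin φ).
The central angle between the endpoints is δ = arccos(p₁·p₂) ≈ 2.562 rad (146.8°).
Interpolate at f = 1/3 with slerp weights a = sin((1−f)δ)/sin δ ≈ 1.808, b = sin(fδ)/sin δ ≈ 1.376.
p = a·p₁ + b·p₂ ≈ (0.313, 0.842, 0.440); φ = arcsin(p_z) ≈ 26.11°, λ = atan2(p_y, p_x) ≈ 69.59°.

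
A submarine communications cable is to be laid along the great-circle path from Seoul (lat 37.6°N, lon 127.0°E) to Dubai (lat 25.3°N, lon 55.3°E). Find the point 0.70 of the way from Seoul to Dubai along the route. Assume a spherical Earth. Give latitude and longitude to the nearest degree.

≈ lat 33°N, lon 74°E

From cos δ = sin φ₁ sin φ₂ + cos φ₁ cos φ₂ cos Δλ, the central angle is δ ≈ 1.064 rad (60.9°).
Interpolate at f = 0.70 with slerp weights a = sin((1−f)δ)/sin δ ≈ 0.359, b = sin(fδ)/sin δ ≈ 0.775.
p = a·p₁ + b·p₂ ≈ (0.228, 0.803, 0.550); φ = arcsin(p_z) ≈ 33.39°, λ = atan2(p_y, p_x) ≈ 74.16°.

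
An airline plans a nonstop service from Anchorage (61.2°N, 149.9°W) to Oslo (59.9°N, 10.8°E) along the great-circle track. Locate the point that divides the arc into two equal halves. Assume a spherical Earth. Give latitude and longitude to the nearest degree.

≈ (85°N, 63°W)

Write both endpoints as unit vectors p₁, p₂ with components (cos φ cos λ, cos φ sin λ, sin φ).
The central angle between the endpoints is δ = arccos(p₁·p₂) ≈ 1.012 rad (58.0°).
Interpolate at f = 1/2 with slerp weights a = sin((1−f)δ)/sin δ ≈ 0.572, b = sin(fδ)/sin δ ≈ 0.572.
p = a·p₁ + b·p₂ ≈ (0.043, -0.084, 0.995); φ = arcsin(p_z) ≈ 84.56°, λ = atan2(p_y, p_x) ≈ -62.81°.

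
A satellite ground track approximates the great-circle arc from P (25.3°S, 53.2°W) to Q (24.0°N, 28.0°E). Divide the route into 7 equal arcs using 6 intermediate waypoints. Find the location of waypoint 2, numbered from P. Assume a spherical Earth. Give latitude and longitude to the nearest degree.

Convert each endpoint to a unit vector on the sphere (x = cos φ cos λ, y = cos φ sin λ, z = sin φ).
The central angle between the endpoints is δ = arccos(p₁·p₂) ≈ 1.618 rad (92.7°).
Interpolate at f = 2/7 with slerp weights a = sin((1−f)δ)/sin δ ≈ 0.916, b = sin(fδ)/sin δ ≈ 0.447.
p = a·p₁ + b·p₂ ≈ (0.856, -0.472, -0.210); φ = arcsin(p_z) ≈ -12.12°, λ = atan2(p_y, p_x) ≈ -28.85°.

≈ (12°S, 29°W)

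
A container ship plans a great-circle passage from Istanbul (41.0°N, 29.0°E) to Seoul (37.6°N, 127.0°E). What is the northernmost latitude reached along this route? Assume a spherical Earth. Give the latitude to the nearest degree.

The great circle lies in the plane with unit normal n̂ = (p₁ × p₂)/|p₁ × p₂|.
Here n̂_z ≈ +0.624; the vertex latitude is φ_max = arccos|n̂_z| ≈ 51.4°.
Check via Clairaut: cos φ_max = |cos φ₁| · sin C = cos(41.0°)·sin(55.8°) ≈ 0.624, again giving ≈ 51.4°.

≈ 51°N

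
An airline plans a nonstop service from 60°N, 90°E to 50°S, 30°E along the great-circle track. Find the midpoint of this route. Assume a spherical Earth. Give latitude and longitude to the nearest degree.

≈ 6°N, 56°E

From cos δ = sin φ₁ sin φ₂ + cos φ₁ cos φ₂ cos Δλ, the central angle is δ ≈ 2.098 rad (120.2°).
Interpolate at f = 1/2 with slerp weights a = sin((1−f)δ)/sin δ ≈ 1.003, b = sin(fδ)/sin δ ≈ 1.003.
p = a·p₁ + b·p₂ ≈ (0.558, 0.824, 0.100); φ = arcsin(p_z) ≈ 5.75°, λ = atan2(p_y, p_x) ≈ 55.87°.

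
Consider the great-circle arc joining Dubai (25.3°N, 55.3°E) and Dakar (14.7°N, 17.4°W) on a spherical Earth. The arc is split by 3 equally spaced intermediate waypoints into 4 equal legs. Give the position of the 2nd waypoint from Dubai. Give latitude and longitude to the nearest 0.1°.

≈ 24.3°N, 17.5°E

From cos δ = sin φ₁ sin φ₂ + cos φ₁ cos φ₂ cos Δλ, the central angle is δ ≈ 1.193 rad (68.4°).
Interpolate at f = 2/4 with slerp weights a = sin((1−f)δ)/sin δ ≈ 0.604, b = sin(fδ)/sin δ ≈ 0.604.
p = a·p₁ + b·p₂ ≈ (0.869, 0.274, 0.412); φ = arcsin(p_z) ≈ 24.31°, λ = atan2(p_y, p_x) ≈ 17.53°.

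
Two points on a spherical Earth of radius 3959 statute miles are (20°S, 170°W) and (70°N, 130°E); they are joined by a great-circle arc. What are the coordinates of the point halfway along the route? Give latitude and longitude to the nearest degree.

≈ (27°N, 175°E)

Convert each endpoint to a unit vector on the sphere (x = cos φ cos λ, y = cos φ sin λ, z = sin φ).
The central angle between the endpoints is δ = arccos(p₁·p₂) ≈ 1.732 rad (99.2°).
Interpolate at f = 1/2 with slerp weights a = sin((1−f)δ)/sin δ ≈ 0.772, b = sin(fδ)/sin δ ≈ 0.772.
p = a·p₁ + b·p₂ ≈ (-0.884, 0.076, 0.461); φ = arcsin(p_z) ≈ 27.47°, λ = atan2(p_y, p_x) ≈ 175.07°.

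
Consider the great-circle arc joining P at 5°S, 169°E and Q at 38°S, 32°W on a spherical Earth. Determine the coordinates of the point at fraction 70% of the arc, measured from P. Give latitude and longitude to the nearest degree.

The haversine formula gives a central angle δ ≈ 2.317 rad (132.8°) between the endpoints.
Interpolate at f = 0.70 with slerp weights a = sin((1−f)δ)/sin δ ≈ 0.873, b = sin(fδ)/sin δ ≈ 1.361.
p = a·p₁ + b·p₂ ≈ (0.056, -0.402, -0.914); φ = arcsin(p_z) ≈ -66.04°, λ = atan2(p_y, p_x) ≈ -82.10°.

≈ 66°S, 82°W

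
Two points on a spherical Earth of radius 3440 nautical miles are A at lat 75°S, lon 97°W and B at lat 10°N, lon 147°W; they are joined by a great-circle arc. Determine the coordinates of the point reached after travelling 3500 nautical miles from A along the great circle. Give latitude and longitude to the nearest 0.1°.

Write both endpoints as unit vectors p₁, p₂ with components (cos φ cos λ, cos φ sin λ, sin φ).
The central angle between the endpoints is δ = arccos(p₁·p₂) ≈ 1.575 rad (90.2°). The total great-circle distance is δ·R ≈ 1.575 × 3440 ≈ 5417 nmi, so the target fraction is f = 3500/5417 ≈ 0.646.
Interpolate at f ≈ 0.646 with slerp weights a = sin((1−f)δ)/sin δ ≈ 0.529, b = sin(fδ)/sin δ ≈ 0.851.
p = a·p₁ + b·p₂ ≈ (-0.719, -0.592, -0.363); φ = arcsin(p_z) ≈ -21.29°, λ = atan2(p_y, p_x) ≈ -140.54°.

≈ lat 21.3°S, lon 140.5°W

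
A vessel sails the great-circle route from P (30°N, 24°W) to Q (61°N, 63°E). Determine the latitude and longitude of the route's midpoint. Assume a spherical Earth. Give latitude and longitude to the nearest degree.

≈ (54°N, 5°E)

The haversine formula gives a central angle δ ≈ 1.094 rad (62.7°) between the endpoints.
Interpolate at f = 1/2 with slerp weights a = sin((1−f)δ)/sin δ ≈ 0.585, b = sin(fδ)/sin δ ≈ 0.585.
p = a·p₁ + b·p₂ ≈ (0.592, 0.047, 0.805); φ = arcsin(p_z) ≈ 53.57°, λ = atan2(p_y, p_x) ≈ 4.51°.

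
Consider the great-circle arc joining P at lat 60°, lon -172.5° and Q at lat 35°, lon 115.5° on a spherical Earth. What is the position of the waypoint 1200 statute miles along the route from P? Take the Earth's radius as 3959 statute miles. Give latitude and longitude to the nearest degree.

From cos δ = sin φ₁ sin φ₂ + cos φ₁ cos φ₂ cos Δλ, the central angle is δ ≈ 0.898 rad (51.4°). The total great-circle distance is δ·R ≈ 0.898 × 3959 ≈ 3555 mi, so the target fraction is f = 1200/3555 ≈ 0.338.
Interpolate at f ≈ 0.338 with slerp weights a = sin((1−f)δ)/sin δ ≈ 0.716, b = sin(fδ)/sin δ ≈ 0.382.
p = a·p₁ + b·p₂ ≈ (-0.490, 0.235, 0.839); φ = arcsin(p_z) ≈ 57.08°, λ = atan2(p_y, p_x) ≈ 154.33°.

≈ lat 57°, lon 154°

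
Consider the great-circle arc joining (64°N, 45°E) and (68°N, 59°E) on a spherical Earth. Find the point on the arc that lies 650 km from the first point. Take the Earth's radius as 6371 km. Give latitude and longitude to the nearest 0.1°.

≈ (67.5°N, 56.5°E)

From cos δ = sin φ₁ sin φ₂ + cos φ₁ cos φ₂ cos Δλ, the central angle is δ ≈ 0.121 rad (6.9°). The total great-circle distance is δ·R ≈ 0.121 × 6371 ≈ 771 km, so the target fraction is f = 650/771 ≈ 0.843.
Interpolate at f ≈ 0.843 with slerp weights a = sin((1−f)δ)/sin δ ≈ 0.157, b = sin(fδ)/sin δ ≈ 0.844.
p = a·p₁ + b·p₂ ≈ (0.212, 0.320, 0.924); φ = arcsin(p_z) ≈ 67.46°, λ = atan2(p_y, p_x) ≈ 56.51°.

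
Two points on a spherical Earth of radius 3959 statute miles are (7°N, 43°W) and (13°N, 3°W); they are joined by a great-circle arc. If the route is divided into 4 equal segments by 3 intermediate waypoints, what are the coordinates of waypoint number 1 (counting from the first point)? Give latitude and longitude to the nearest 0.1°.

The haversine formula gives a central angle δ ≈ 0.695 rad (39.8°) between the endpoints.
Interpolate at f = 1/4 with slerp weights a = sin((1−f)δ)/sin δ ≈ 0.778, b = sin(fδ)/sin δ ≈ 0.270.
p = a·p₁ + b·p₂ ≈ (0.827, -0.540, 0.155); φ = arcsin(p_z) ≈ 8.94°, λ = atan2(p_y, p_x) ≈ -33.15°.

≈ (8.9°N, 33.1°W)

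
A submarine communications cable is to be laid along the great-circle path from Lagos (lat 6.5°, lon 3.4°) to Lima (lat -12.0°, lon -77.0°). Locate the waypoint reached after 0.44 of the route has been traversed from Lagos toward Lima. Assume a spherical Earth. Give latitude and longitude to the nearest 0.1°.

Write both endpoints as unit vectors p₁, p₂ with components (cos φ cos λ, cos φ sin λ, sin φ).
The central angle between the endpoints is δ = arccos(p₁·p₂) ≈ 1.432 rad (82.0°).
Interpolate at f = 0.44 with slerp weights a = sin((1−f)δ)/sin δ ≈ 0.726, b = sin(fδ)/sin δ ≈ 0.595.
p = a·p₁ + b·p₂ ≈ (0.851, -0.524, -0.042); φ = arcsin(p_z) ≈ -2.38°, λ = atan2(p_y, p_x) ≈ -31.65°.

≈ lat -2.4°, lon -31.6°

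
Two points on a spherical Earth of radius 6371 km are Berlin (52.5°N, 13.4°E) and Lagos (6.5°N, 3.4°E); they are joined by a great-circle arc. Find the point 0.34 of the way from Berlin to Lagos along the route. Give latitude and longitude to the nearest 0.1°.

From cos δ = sin φ₁ sin φ₂ + cos φ₁ cos φ₂ cos Δλ, the central angle is δ ≈ 0.816 rad (46.7°).
Interpolate at f = 0.34 with slerp weights a = sin((1−f)δ)/sin δ ≈ 0.704, b = sin(fδ)/sin δ ≈ 0.376.
p = a·p₁ + b·p₂ ≈ (0.790, 0.121, 0.601); φ = arcsin(p_z) ≈ 36.95°, λ = atan2(p_y, p_x) ≈ 8.74°.

≈ 37.0°N, 8.7°E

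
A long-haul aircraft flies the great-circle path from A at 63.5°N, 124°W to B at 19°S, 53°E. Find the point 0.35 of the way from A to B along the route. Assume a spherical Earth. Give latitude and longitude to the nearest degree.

≈ 69°N, 48°E

Convert each endpoint to a unit vector on the sphere (x = cos φ cos λ, y = cos φ sin λ, z = sin φ).
The central angle between the endpoints is δ = arccos(p₁·p₂) ≈ 2.364 rad (135.5°).
Interpolate at f = 0.35 with slerp weights a = sin((1−f)δ)/sin δ ≈ 1.425, b = sin(fδ)/sin δ ≈ 1.049.
p = a·p₁ + b·p₂ ≈ (0.242, 0.265, 0.933); φ = arcsin(p_z) ≈ 68.96°, λ = atan2(p_y, p_x) ≈ 47.68°.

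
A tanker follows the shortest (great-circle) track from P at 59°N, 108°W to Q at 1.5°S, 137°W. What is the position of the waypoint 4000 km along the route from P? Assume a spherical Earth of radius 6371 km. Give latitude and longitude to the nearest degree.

From cos δ = sin φ₁ sin φ₂ + cos φ₁ cos φ₂ cos Δλ, the central angle is δ ≈ 1.129 rad (64.7°). The total great-circle distance is δ·R ≈ 1.129 × 6371 ≈ 7191 km, so the target fraction is f = 4000/7191 ≈ 0.556.
Interpolate at f ≈ 0.556 with slerp weights a = sin((1−f)δ)/sin δ ≈ 0.531, b = sin(fδ)/sin δ ≈ 0.650.
p = a·p₁ + b·p₂ ≈ (-0.560, -0.703, 0.438); φ = arcsin(p_z) ≈ 26.00°, λ = atan2(p_y, p_x) ≈ -128.51°.

≈ 26°N, 129°W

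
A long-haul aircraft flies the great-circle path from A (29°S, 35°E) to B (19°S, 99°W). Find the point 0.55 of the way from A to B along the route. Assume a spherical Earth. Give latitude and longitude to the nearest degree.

The haversine formula gives a central angle δ ≈ 2.001 rad (114.6°) between the endpoints.
Interpolate at f = 0.55 with slerp weights a = sin((1−f)δ)/sin δ ≈ 0.862, b = sin(fδ)/sin δ ≈ 0.980.
p = a·p₁ + b·p₂ ≈ (0.472, -0.483, -0.737); φ = arcsin(p_z) ≈ -47.48°, λ = atan2(p_y, p_x) ≈ -45.65°.

≈ (47°S, 46°W)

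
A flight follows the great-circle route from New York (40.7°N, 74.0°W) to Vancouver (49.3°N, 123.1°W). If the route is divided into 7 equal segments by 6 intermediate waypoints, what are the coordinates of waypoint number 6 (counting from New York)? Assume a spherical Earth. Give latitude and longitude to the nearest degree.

≈ 49°N, 115°W

Convert each endpoint to a unit vector on the sphere (x = cos φ cos λ, y = cos φ sin λ, z = sin φ).
The central angle between the endpoints is δ = arccos(p₁·p₂) ≈ 0.613 rad (35.1°).
Interpolate at f = 6/7 with slerp weights a = sin((1−f)δ)/sin δ ≈ 0.152, b = sin(fδ)/sin δ ≈ 0.872.
p = a·p₁ + b·p₂ ≈ (-0.279, -0.587, 0.760); φ = arcsin(p_z) ≈ 49.47°, λ = atan2(p_y, p_x) ≈ -115.40°.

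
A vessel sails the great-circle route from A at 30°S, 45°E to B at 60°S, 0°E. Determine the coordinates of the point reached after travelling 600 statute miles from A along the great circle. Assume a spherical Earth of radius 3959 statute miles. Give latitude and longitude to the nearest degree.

≈ 37°S, 39°E

The haversine formula gives a central angle δ ≈ 0.739 rad (42.3°) between the endpoints. The total great-circle distance is δ·R ≈ 0.739 × 3959 ≈ 2925 mi, so the target fraction is f = 600/2925 ≈ 0.205.
Interpolate at f ≈ 0.205 with slerp weights a = sin((1−f)δ)/sin δ ≈ 0.823, b = sin(fδ)/sin δ ≈ 0.224.
p = a·p₁ + b·p₂ ≈ (0.616, 0.504, -0.606); φ = arcsin(p_z) ≈ -37.27°, λ = atan2(p_y, p_x) ≈ 39.28°.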